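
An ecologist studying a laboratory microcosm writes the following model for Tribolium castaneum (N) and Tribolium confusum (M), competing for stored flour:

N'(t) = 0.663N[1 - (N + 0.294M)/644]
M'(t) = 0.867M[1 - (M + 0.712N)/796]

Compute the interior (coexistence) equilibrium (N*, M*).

N* ≈ 519, M* ≈ 427

Setting both brackets to zero gives the nullclines N + 0.294M = 644 and 0.712N + M = 796.
Substituting M = 796 - 0.712N into the first: N(1 - 0.294·0.712) = 644 - 0.294·796.
So N* = 410/0.791 = 519, and then M* = 796 - 0.712·519 = 427.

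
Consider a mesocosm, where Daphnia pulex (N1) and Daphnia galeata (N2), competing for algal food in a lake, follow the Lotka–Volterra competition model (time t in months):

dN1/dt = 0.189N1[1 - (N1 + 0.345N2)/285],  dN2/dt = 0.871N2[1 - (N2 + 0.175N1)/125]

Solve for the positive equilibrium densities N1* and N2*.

Setting both brackets to zero gives the nullclines N1 + 0.345N2 = 285 and 0.175N1 + N2 = 125.
Substituting N2 = 125 - 0.175N1 into the first: N1(1 - 0.345·0.175) = 285 - 0.345·125.
So N1* = 242/0.94 = 257, and then N2* = 125 - 0.175·257 = 80.

N1* ≈ 257, N2* ≈ 80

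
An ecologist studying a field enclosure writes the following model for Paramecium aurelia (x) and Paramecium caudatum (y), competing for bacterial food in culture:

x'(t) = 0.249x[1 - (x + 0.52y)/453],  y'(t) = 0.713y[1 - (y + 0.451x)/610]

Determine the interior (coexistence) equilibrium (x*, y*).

Setting both brackets to zero gives the nullclines x + 0.52y = 453 and 0.451x + y = 610.
Substituting y = 610 - 0.451x into the first: x(1 - 0.52·0.451) = 453 - 0.52·610.
So x* = 136/0.765 = 177, and then y* = 610 - 0.451·177 = 530.

x* ≈ 177, y* ≈ 530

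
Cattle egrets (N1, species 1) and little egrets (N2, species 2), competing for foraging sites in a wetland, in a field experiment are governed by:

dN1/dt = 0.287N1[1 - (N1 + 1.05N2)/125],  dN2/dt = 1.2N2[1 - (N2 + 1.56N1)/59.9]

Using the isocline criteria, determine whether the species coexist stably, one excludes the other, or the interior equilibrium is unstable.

species 1 excludes species 2

Compare the nullcline intercepts: K1/α12 = 125/1.05 = 119 > K2 = 59.9; K2/α21 = 59.9/1.56 = 38.4 < K1 = 125.
Since the inequalities point opposite ways, species 1 can invade but species 2 cannot.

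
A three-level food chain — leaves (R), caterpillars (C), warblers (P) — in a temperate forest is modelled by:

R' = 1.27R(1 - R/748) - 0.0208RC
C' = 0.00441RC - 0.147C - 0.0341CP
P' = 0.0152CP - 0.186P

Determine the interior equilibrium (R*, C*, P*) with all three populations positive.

From dP/dt = 0: 0.0152C* = 0.186, so C* = 12.2.
From dR/dt = 0: 1.27(1 - R*/748) = 0.0208·12.2, giving R* = 748·(1 - 0.2) = 598.
From dC/dt = 0: 0.00441·598 - 0.147 = 0.0341P*, so P* = 2.49/0.0341 = 73.

R* ≈ 598, C* ≈ 12.2, P* ≈ 73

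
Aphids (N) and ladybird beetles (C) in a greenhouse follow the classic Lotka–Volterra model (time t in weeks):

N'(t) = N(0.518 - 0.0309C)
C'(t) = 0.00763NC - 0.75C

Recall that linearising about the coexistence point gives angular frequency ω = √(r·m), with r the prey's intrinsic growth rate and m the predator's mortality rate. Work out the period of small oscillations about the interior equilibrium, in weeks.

Here r = 0.518 and m = 0.75, so r·m = 0.389.
ω = √0.389 = 0.623 per week, hence T = 2π/ω ≈ 10.1 weeks.

T ≈ 10.1 weeks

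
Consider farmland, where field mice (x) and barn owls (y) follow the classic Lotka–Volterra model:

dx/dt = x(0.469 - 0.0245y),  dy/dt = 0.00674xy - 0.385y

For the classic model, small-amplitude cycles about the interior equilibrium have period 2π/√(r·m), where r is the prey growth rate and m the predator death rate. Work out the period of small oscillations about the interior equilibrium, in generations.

T ≈ 14.8 generations

Here r = 0.469 and m = 0.385, so r·m = 0.181.
ω = √0.181 = 0.425 per generation, hence T = 2π/ω ≈ 14.8 generations.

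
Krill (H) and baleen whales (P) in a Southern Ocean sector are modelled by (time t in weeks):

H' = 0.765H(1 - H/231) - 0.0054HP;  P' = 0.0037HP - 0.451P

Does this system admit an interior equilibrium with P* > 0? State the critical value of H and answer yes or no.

The predator equation gives dP/dt > 0 only when H > 0.451/0.0037 = 122.
Without the predator, H → K = 231. Since 231 > 122, the predator can invade and persist.

Threshold H = 122; K > 122, so yes, the predator persists.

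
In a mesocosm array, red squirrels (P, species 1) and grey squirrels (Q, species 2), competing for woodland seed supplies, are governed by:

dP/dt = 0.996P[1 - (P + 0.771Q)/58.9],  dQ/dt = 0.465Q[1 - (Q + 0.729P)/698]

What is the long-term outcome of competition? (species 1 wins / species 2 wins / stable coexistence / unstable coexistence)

species 2 excludes species 1

Compare the nullcline intercepts: K1/α12 = 58.9/0.771 = 76.4 < K2 = 698; K2/α21 = 698/0.729 = 957 > K1 = 58.9.
Since the inequalities point opposite ways, species 2 can invade but species 1 cannot.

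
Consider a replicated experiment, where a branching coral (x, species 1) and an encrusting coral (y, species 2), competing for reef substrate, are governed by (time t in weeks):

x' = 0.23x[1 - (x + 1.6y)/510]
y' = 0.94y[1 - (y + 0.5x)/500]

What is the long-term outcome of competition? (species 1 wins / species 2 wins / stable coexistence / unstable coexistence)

species 2 excludes species 1

Compare the nullcline intercepts: K1/α12 = 510/1.6 = 319 < K2 = 500; K2/α21 = 500/0.5 = 1000 > K1 = 510.
Since the inequalities point opposite ways, species 2 can invade but species 1 cannot.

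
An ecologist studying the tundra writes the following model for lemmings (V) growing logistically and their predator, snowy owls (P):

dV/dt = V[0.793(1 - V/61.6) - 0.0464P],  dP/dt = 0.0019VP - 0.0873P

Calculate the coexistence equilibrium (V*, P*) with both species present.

From dP/dt = 0 with P > 0: 0.0019V* = 0.0873, so V* = 45.9.
Substitute into dV/dt = 0: 0.793(1 - 45.9/61.6) = 0.0464P*.
The bracket is 0.254, giving P* = 0.202/0.0464 = 4.34.

V* ≈ 45.9, P* ≈ 4.34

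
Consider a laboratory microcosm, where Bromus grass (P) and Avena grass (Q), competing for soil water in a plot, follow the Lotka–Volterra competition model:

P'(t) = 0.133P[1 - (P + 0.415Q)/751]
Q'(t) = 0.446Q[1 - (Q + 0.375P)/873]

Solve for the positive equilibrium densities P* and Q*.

Setting both brackets to zero gives the nullclines P + 0.415Q = 751 and 0.375P + Q = 873.
Substituting Q = 873 - 0.375P into the first: P(1 - 0.415·0.375) = 751 - 0.415·873.
So P* = 389/0.844 = 460, and then Q* = 873 - 0.375·460 = 700.

P* ≈ 460, Q* ≈ 700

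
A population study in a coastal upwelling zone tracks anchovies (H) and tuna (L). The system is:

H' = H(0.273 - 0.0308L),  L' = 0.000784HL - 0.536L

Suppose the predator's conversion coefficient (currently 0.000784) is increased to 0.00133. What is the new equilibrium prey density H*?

H* ≈ 403

At the interior fixed point, setting dL/dt = 0 with L > 0 fixes H* = (predator death rate)/(HL coefficient) — independent of the other coefficients.
With the change, H* = 0.536/0.00133 = 403; it falls from 684.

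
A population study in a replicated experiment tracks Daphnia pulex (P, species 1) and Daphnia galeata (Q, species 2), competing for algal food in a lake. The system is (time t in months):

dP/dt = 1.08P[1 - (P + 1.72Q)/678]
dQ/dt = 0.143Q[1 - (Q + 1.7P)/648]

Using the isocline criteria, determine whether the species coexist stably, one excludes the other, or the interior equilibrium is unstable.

unstable coexistence (outcome depends on initial conditions)

Compare the nullcline intercepts: K1/α12 = 678/1.72 = 394 < K2 = 648; K2/α21 = 648/1.7 = 381 < K1 = 678.
Since both are reversed, neither can invade when rare; the interior point is a saddle.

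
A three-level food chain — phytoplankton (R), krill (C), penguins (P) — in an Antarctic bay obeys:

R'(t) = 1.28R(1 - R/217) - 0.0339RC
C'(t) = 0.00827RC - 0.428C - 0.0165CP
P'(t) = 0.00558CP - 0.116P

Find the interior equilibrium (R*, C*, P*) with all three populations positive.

R* ≈ 97.5, C* ≈ 20.8, P* ≈ 22.9

From dP/dt = 0: 0.00558C* = 0.116, so C* = 20.8.
From dR/dt = 0: 1.28(1 - R*/217) = 0.0339·20.8, giving R* = 217·(1 - 0.551) = 97.5.
From dC/dt = 0: 0.00827·97.5 - 0.428 = 0.0165P*, so P* = 0.379/0.0165 = 22.9.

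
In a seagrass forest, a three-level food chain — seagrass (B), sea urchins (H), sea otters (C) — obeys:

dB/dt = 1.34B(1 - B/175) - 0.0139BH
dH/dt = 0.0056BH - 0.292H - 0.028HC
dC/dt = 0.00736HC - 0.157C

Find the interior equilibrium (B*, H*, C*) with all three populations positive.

B* ≈ 136, H* ≈ 21.3, C* ≈ 16.8

From dC/dt = 0: 0.00736H* = 0.157, so H* = 21.3.
From dB/dt = 0: 1.34(1 - B*/175) = 0.0139·21.3, giving B* = 175·(1 - 0.221) = 136.
From dH/dt = 0: 0.0056·136 - 0.292 = 0.028C*, so C* = 0.471/0.028 = 16.8.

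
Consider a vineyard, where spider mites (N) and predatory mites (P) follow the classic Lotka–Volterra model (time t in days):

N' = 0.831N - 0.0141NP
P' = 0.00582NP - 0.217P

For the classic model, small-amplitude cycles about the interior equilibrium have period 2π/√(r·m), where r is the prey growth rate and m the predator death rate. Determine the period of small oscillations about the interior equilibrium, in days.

T ≈ 14.8 days

Here r = 0.831 and m = 0.217, so r·m = 0.18.
ω = √0.18 = 0.425 per day, hence T = 2π/ω ≈ 14.8 days.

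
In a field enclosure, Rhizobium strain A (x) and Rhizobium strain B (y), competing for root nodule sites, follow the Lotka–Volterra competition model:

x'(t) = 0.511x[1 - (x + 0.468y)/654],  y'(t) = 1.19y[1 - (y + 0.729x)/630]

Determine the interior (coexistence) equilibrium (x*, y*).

Setting both brackets to zero gives the nullclines x + 0.468y = 654 and 0.729x + y = 630.
Substituting y = 630 - 0.729x into the first: x(1 - 0.468·0.729) = 654 - 0.468·630.
So x* = 359/0.659 = 545, and then y* = 630 - 0.729·545 = 233.

x* ≈ 545, y* ≈ 233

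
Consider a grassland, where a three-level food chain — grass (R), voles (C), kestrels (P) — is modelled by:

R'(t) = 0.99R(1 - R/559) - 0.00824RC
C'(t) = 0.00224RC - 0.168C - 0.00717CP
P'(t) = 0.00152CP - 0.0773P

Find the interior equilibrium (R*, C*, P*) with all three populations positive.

R* ≈ 322, C* ≈ 50.9, P* ≈ 77.3

From dP/dt = 0: 0.00152C* = 0.0773, so C* = 50.9.
From dR/dt = 0: 0.99(1 - R*/559) = 0.00824·50.9, giving R* = 559·(1 - 0.423) = 322.
From dC/dt = 0: 0.00224·322 - 0.168 = 0.00717P*, so P* = 0.554/0.00717 = 77.3.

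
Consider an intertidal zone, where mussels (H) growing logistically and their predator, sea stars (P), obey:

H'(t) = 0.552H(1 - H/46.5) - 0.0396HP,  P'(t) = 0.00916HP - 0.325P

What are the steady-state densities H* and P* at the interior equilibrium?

H* ≈ 35.5, P* ≈ 3.3

From dP/dt = 0 with P > 0: 0.00916H* = 0.325, so H* = 35.5.
Substitute into dH/dt = 0: 0.552(1 - 35.5/46.5) = 0.0396P*.
The bracket is 0.237, giving P* = 0.131/0.0396 = 3.3.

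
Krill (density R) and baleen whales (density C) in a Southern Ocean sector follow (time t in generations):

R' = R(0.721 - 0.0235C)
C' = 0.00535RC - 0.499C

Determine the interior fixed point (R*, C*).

R* ≈ 93.3, C* ≈ 30.7

Set dC/dt = 0 with C > 0: 0.00535R - 0.499 = 0, so R* = 0.499/0.00535 = 93.3.
Set dR/dt = 0 with R > 0: 0.721 - 0.0235C = 0, so C* = 0.721/0.0235 = 30.7.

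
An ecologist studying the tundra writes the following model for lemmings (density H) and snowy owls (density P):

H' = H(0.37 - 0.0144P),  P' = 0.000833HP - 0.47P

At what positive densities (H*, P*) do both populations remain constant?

Set dP/dt = 0 with P > 0: 0.000833H - 0.47 = 0, so H* = 0.47/0.000833 = 564.
Set dH/dt = 0 with H > 0: 0.37 - 0.0144P = 0, so P* = 0.37/0.0144 = 25.7.

H* ≈ 564, P* ≈ 25.7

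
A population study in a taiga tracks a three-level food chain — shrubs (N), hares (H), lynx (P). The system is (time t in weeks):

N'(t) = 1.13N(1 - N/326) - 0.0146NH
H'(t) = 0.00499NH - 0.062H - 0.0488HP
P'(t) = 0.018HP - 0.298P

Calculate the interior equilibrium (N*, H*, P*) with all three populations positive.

From dP/dt = 0: 0.018H* = 0.298, so H* = 16.6.
From dN/dt = 0: 1.13(1 - N*/326) = 0.0146·16.6, giving N* = 326·(1 - 0.214) = 256.
From dH/dt = 0: 0.00499·256 - 0.062 = 0.0488P*, so P* = 1.22/0.0488 = 24.9.

N* ≈ 256, H* ≈ 16.6, P* ≈ 24.9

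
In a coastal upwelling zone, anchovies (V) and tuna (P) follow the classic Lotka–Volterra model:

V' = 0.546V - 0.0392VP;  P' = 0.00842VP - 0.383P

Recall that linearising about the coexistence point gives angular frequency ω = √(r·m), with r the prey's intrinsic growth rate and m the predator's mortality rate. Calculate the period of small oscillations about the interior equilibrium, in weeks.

T ≈ 13.7 weeks

Here r = 0.546 and m = 0.383, so r·m = 0.209.
ω = √0.209 = 0.457 per week, hence T = 2π/ω ≈ 13.7 weeks.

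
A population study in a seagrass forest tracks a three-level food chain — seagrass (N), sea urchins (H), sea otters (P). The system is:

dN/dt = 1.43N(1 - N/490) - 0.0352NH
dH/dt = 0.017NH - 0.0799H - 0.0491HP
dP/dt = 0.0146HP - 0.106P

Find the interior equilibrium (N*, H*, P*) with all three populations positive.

From dP/dt = 0: 0.0146H* = 0.106, so H* = 7.26.
From dN/dt = 0: 1.43(1 - N*/490) = 0.0352·7.26, giving N* = 490·(1 - 0.179) = 402.
From dH/dt = 0: 0.017·402 - 0.0799 = 0.0491P*, so P* = 6.76/0.0491 = 138.

N* ≈ 402, H* ≈ 7.26, P* ≈ 138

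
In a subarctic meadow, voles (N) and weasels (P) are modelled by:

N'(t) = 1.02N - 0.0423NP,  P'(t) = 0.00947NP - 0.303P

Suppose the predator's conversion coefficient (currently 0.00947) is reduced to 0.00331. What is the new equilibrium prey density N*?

At the interior fixed point, setting dP/dt = 0 with P > 0 fixes N* = (predator death rate)/(NP coefficient) — independent of the other coefficients.
With the change, N* = 0.303/0.00331 = 91.5; it rises from 32.

N* ≈ 91.5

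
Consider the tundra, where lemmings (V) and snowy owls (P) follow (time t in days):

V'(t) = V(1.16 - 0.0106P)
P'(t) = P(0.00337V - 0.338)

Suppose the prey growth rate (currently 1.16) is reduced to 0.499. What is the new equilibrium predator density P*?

P* ≈ 47.1

At the interior fixed point, setting dV/dt = 0 with V > 0 fixes P* = (prey growth rate)/(VP coefficient) — independent of the other coefficients.
With the change, P* = 0.499/0.0106 = 47.1; it falls from 109.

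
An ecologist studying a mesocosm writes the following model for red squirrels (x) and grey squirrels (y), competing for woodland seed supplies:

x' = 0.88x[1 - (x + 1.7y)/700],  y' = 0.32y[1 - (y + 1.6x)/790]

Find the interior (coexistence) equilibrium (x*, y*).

x* ≈ 374, y* ≈ 192

Setting both brackets to zero gives the nullclines x + 1.7y = 700 and 1.6x + y = 790.
Substituting y = 790 - 1.6x into the first: x(1 - 1.7·1.6) = 700 - 1.7·790.
So x* = -643/-1.72 = 374, and then y* = 790 - 1.6·374 = 192.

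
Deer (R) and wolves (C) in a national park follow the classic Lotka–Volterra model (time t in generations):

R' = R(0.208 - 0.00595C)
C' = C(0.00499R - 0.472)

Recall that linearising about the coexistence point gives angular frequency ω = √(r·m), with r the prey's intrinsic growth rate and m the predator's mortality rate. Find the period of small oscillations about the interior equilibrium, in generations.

T ≈ 20.1 generations

Here r = 0.208 and m = 0.472, so r·m = 0.0982.
ω = √0.0982 = 0.313 per generation, hence T = 2π/ω ≈ 20.1 generations.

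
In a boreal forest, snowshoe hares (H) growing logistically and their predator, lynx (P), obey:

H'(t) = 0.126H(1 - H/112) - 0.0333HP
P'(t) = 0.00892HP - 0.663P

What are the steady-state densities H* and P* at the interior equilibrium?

From dP/dt = 0 with P > 0: 0.00892H* = 0.663, so H* = 74.3.
Substitute into dH/dt = 0: 0.126(1 - 74.3/112) = 0.0333P*.
The bracket is 0.336, giving P* = 0.0424/0.0333 = 1.27.

H* ≈ 74.3, P* ≈ 1.27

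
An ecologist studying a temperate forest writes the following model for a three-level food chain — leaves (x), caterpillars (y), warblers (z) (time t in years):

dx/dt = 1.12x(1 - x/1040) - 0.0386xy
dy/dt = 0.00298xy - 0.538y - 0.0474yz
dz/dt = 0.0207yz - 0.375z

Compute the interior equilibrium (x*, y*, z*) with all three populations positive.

From dz/dt = 0: 0.0207y* = 0.375, so y* = 18.1.
From dx/dt = 0: 1.12(1 - x*/1040) = 0.0386·18.1, giving x* = 1040·(1 - 0.624) = 391.
From dy/dt = 0: 0.00298·391 - 0.538 = 0.0474z*, so z* = 0.626/0.0474 = 13.2.

x* ≈ 391, y* ≈ 18.1, z* ≈ 13.2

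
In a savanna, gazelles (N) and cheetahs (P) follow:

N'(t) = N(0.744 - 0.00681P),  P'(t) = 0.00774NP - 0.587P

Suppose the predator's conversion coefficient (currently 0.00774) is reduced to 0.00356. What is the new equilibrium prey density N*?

At the interior fixed point, setting dP/dt = 0 with P > 0 fixes N* = (predator death rate)/(NP coefficient) — independent of the other coefficients.
With the change, N* = 0.587/0.00356 = 165; it rises from 75.8.

N* ≈ 165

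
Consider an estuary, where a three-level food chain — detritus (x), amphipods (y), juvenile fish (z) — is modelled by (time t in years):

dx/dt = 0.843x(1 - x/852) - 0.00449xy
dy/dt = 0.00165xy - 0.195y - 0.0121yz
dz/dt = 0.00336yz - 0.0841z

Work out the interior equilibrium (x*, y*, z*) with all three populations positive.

From dz/dt = 0: 0.00336y* = 0.0841, so y* = 25.
From dx/dt = 0: 0.843(1 - x*/852) = 0.00449·25, giving x* = 852·(1 - 0.133) = 738.
From dy/dt = 0: 0.00165·738 - 0.195 = 0.0121z*, so z* = 1.02/0.0121 = 84.6.

x* ≈ 738, y* ≈ 25, z* ≈ 84.6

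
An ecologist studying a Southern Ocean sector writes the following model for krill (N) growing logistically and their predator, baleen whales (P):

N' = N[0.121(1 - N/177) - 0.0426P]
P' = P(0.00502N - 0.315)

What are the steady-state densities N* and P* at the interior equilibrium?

N* ≈ 62.7, P* ≈ 1.83

From dP/dt = 0 with P > 0: 0.00502N* = 0.315, so N* = 62.7.
Substitute into dN/dt = 0: 0.121(1 - 62.7/177) = 0.0426P*.
The bracket is 0.645, giving P* = 0.0781/0.0426 = 1.83.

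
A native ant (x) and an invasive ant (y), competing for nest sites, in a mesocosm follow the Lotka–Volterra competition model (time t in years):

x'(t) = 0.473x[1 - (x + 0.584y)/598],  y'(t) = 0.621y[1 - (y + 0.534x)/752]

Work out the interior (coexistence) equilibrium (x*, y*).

Setting both brackets to zero gives the nullclines x + 0.584y = 598 and 0.534x + y = 752.
Substituting y = 752 - 0.534x into the first: x(1 - 0.584·0.534) = 598 - 0.584·752.
So x* = 159/0.688 = 231, and then y* = 752 - 0.534·231 = 629.

x* ≈ 231, y* ≈ 629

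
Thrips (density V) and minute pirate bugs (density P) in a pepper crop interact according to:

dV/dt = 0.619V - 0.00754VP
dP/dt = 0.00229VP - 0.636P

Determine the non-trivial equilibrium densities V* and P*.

Set dP/dt = 0 with P > 0: 0.00229V - 0.636 = 0, so V* = 0.636/0.00229 = 278.
Set dV/dt = 0 with V > 0: 0.619 - 0.00754P = 0, so P* = 0.619/0.00754 = 82.1.

V* ≈ 278, P* ≈ 82.1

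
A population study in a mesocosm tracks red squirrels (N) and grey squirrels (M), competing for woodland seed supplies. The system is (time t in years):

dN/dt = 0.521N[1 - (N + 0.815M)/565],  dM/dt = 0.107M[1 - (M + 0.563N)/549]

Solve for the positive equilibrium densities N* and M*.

N* ≈ 217, M* ≈ 427

Setting both brackets to zero gives the nullclines N + 0.815M = 565 and 0.563N + M = 549.
Substituting M = 549 - 0.563N into the first: N(1 - 0.815·0.563) = 565 - 0.815·549.
So N* = 118/0.541 = 217, and then M* = 549 - 0.563·217 = 427.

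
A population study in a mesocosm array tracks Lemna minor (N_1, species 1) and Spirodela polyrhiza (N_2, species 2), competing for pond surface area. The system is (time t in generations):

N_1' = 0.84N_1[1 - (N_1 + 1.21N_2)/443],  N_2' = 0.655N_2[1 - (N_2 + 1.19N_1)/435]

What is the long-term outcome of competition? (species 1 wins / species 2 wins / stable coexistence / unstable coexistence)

Compare the nullcline intercepts: K1/α12 = 443/1.21 = 366 < K2 = 435; K2/α21 = 435/1.19 = 366 < K1 = 443.
Since both are reversed, neither can invade when rare; the interior point is a saddle.

unstable coexistence (outcome depends on initial conditions)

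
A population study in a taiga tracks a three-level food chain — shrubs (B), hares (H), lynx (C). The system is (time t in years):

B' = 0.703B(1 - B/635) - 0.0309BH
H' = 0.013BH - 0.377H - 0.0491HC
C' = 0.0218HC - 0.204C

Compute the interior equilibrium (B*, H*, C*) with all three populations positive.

B* ≈ 374, H* ≈ 9.36, C* ≈ 91.3

From dC/dt = 0: 0.0218H* = 0.204, so H* = 9.36.
From dB/dt = 0: 0.703(1 - B*/635) = 0.0309·9.36, giving B* = 635·(1 - 0.411) = 374.
From dH/dt = 0: 0.013·374 - 0.377 = 0.0491C*, so C* = 4.48/0.0491 = 91.3.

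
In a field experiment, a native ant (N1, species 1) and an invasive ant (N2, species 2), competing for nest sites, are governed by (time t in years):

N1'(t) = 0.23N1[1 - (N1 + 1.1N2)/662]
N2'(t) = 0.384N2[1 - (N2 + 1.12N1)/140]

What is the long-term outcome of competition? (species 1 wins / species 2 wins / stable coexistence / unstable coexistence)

species 1 excludes species 2

Compare the nullcline intercepts: K1/α12 = 662/1.1 = 602 > K2 = 140; K2/α21 = 140/1.12 = 125 < K1 = 662.
Since the inequalities point opposite ways, species 1 can invade but species 2 cannot.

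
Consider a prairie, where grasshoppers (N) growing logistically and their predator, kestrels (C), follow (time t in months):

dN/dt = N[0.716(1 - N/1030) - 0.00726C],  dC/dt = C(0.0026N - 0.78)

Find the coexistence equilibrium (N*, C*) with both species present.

N* ≈ 300, C* ≈ 69.9

From dC/dt = 0 with C > 0: 0.0026N* = 0.78, so N* = 300.
Substitute into dN/dt = 0: 0.716(1 - 300/1030) = 0.00726C*.
The bracket is 0.709, giving C* = 0.507/0.00726 = 69.9.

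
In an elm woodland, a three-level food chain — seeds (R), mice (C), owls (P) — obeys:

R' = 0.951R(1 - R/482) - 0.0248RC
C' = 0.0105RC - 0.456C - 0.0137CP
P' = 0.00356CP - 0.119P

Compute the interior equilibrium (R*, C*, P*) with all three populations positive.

R* ≈ 61.8, C* ≈ 33.4, P* ≈ 14.1

From dP/dt = 0: 0.00356C* = 0.119, so C* = 33.4.
From dR/dt = 0: 0.951(1 - R*/482) = 0.0248·33.4, giving R* = 482·(1 - 0.872) = 61.8.
From dC/dt = 0: 0.0105·61.8 - 0.456 = 0.0137P*, so P* = 0.193/0.0137 = 14.1.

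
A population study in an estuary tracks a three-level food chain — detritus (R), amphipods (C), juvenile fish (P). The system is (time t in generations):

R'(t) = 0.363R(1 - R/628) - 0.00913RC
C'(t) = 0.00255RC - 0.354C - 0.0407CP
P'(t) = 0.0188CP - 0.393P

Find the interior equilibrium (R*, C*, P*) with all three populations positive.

R* ≈ 298, C* ≈ 20.9, P* ≈ 9.96

From dP/dt = 0: 0.0188C* = 0.393, so C* = 20.9.
From dR/dt = 0: 0.363(1 - R*/628) = 0.00913·20.9, giving R* = 628·(1 - 0.526) = 298.
From dC/dt = 0: 0.00255·298 - 0.354 = 0.0407P*, so P* = 0.405/0.0407 = 9.96.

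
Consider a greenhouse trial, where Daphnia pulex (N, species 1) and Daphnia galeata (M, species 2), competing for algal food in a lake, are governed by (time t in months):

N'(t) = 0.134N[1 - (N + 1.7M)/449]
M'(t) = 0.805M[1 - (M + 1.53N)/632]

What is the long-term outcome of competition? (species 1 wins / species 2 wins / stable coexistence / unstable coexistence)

unstable coexistence (outcome depends on initial conditions)

Compare the nullcline intercepts: K1/α12 = 449/1.7 = 264 < K2 = 632; K2/α21 = 632/1.53 = 413 < K1 = 449.
Since both are reversed, neither can invade when rare; the interior point is a saddle.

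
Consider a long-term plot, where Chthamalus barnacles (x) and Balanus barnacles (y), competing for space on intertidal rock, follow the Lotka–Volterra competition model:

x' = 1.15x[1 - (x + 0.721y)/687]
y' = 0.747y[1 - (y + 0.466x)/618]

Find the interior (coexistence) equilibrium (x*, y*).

Setting both brackets to zero gives the nullclines x + 0.721y = 687 and 0.466x + y = 618.
Substituting y = 618 - 0.466x into the first: x(1 - 0.721·0.466) = 687 - 0.721·618.
So x* = 241/0.664 = 364, and then y* = 618 - 0.466·364 = 449.

x* ≈ 364, y* ≈ 449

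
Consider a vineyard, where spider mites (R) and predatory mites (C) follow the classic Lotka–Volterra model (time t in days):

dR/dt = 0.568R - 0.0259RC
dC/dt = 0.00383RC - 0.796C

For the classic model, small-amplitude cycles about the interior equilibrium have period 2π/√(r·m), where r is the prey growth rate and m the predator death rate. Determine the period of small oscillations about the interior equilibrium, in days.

Here r = 0.568 and m = 0.796, so r·m = 0.452.
ω = √0.452 = 0.672 per day, hence T = 2π/ω ≈ 9.34 days.

T ≈ 9.34 days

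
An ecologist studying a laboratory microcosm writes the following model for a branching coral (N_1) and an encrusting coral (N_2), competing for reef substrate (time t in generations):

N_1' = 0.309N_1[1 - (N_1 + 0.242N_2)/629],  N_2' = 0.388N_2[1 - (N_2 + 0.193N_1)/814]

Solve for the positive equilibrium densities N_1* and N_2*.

N_1* ≈ 453, N_2* ≈ 727

Setting both brackets to zero gives the nullclines N_1 + 0.242N_2 = 629 and 0.193N_1 + N_2 = 814.
Substituting N_2 = 814 - 0.193N_1 into the first: N_1(1 - 0.242·0.193) = 629 - 0.242·814.
So N_1* = 432/0.953 = 453, and then N_2* = 814 - 0.193·453 = 727.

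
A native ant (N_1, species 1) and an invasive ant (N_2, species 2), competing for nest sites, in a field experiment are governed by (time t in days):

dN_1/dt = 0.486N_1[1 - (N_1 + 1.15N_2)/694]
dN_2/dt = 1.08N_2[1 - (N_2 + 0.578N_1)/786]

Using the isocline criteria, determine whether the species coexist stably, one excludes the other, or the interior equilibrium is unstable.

Compare the nullcline intercepts: K1/α12 = 694/1.15 = 603 < K2 = 786; K2/α21 = 786/0.578 = 1360 > K1 = 694.
Since the inequalities point opposite ways, species 2 can invade but species 1 cannot.

species 2 excludes species 1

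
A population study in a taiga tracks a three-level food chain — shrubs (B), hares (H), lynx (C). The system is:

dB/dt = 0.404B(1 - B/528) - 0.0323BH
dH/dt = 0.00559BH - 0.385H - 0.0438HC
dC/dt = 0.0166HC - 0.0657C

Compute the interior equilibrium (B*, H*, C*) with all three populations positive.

From dC/dt = 0: 0.0166H* = 0.0657, so H* = 3.96.
From dB/dt = 0: 0.404(1 - B*/528) = 0.0323·3.96, giving B* = 528·(1 - 0.316) = 361.
From dH/dt = 0: 0.00559·361 - 0.385 = 0.0438C*, so C* = 1.63/0.0438 = 37.3.

B* ≈ 361, H* ≈ 3.96, C* ≈ 37.3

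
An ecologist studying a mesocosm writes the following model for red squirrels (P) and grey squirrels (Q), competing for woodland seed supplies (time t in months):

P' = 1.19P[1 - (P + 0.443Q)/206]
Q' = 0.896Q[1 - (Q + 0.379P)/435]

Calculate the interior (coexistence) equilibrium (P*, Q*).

Setting both brackets to zero gives the nullclines P + 0.443Q = 206 and 0.379P + Q = 435.
Substituting Q = 435 - 0.379P into the first: P(1 - 0.443·0.379) = 206 - 0.443·435.
So P* = 13.3/0.832 = 16, and then Q* = 435 - 0.379·16 = 429.

P* ≈ 16, Q* ≈ 429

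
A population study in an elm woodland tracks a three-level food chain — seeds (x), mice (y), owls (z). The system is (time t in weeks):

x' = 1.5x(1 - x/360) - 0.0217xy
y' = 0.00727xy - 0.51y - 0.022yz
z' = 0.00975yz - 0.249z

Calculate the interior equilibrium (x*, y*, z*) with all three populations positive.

x* ≈ 227, y* ≈ 25.5, z* ≈ 51.8

From dz/dt = 0: 0.00975y* = 0.249, so y* = 25.5.
From dx/dt = 0: 1.5(1 - x*/360) = 0.0217·25.5, giving x* = 360·(1 - 0.369) = 227.
From dy/dt = 0: 0.00727·227 - 0.51 = 0.022z*, so z* = 1.14/0.022 = 51.8.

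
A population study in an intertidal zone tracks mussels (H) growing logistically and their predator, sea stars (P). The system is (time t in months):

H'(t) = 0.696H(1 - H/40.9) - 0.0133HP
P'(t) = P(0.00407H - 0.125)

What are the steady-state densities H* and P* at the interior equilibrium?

From dP/dt = 0 with P > 0: 0.00407H* = 0.125, so H* = 30.7.
Substitute into dH/dt = 0: 0.696(1 - 30.7/40.9) = 0.0133P*.
The bracket is 0.249, giving P* = 0.173/0.0133 = 13.

H* ≈ 30.7, P* ≈ 13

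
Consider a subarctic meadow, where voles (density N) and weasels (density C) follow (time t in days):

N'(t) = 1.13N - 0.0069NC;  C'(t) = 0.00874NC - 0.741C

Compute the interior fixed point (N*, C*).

Set dC/dt = 0 with C > 0: 0.00874N - 0.741 = 0, so N* = 0.741/0.00874 = 84.8.
Set dN/dt = 0 with N > 0: 1.13 - 0.0069C = 0, so C* = 1.13/0.0069 = 164.

N* ≈ 84.8, C* ≈ 164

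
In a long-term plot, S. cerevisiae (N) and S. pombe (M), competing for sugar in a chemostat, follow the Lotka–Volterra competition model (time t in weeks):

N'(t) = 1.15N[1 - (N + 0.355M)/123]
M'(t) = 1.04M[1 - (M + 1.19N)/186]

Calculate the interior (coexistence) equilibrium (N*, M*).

N* ≈ 98.6, M* ≈ 68.6

Setting both brackets to zero gives the nullclines N + 0.355M = 123 and 1.19N + M = 186.
Substituting M = 186 - 1.19N into the first: N(1 - 0.355·1.19) = 123 - 0.355·186.
So N* = 57/0.578 = 98.6, and then M* = 186 - 1.19·98.6 = 68.6.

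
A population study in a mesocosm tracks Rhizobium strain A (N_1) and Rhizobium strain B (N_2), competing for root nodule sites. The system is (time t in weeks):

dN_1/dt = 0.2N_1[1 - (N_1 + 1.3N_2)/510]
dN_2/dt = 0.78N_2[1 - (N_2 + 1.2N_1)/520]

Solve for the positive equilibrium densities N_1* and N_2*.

N_1* ≈ 296, N_2* ≈ 164

Setting both brackets to zero gives the nullclines N_1 + 1.3N_2 = 510 and 1.2N_1 + N_2 = 520.
Substituting N_2 = 520 - 1.2N_1 into the first: N_1(1 - 1.3·1.2) = 510 - 1.3·520.
So N_1* = -166/-0.56 = 296, and then N_2* = 520 - 1.2·296 = 164.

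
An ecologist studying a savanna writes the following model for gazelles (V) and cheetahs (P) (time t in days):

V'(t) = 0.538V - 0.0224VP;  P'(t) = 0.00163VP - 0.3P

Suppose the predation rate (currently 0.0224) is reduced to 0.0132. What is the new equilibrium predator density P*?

At the interior fixed point, setting dV/dt = 0 with V > 0 fixes P* = (prey growth rate)/(VP coefficient) — independent of the other coefficients.
With the change, P* = 0.538/0.0132 = 40.8; it rises from 24.

P* ≈ 40.8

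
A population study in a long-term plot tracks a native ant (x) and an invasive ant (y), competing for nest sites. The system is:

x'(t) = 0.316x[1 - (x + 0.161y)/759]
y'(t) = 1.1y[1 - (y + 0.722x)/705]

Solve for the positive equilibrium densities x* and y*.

Setting both brackets to zero gives the nullclines x + 0.161y = 759 and 0.722x + y = 705.
Substituting y = 705 - 0.722x into the first: x(1 - 0.161·0.722) = 759 - 0.161·705.
So x* = 645/0.884 = 730, and then y* = 705 - 0.722·730 = 178.

x* ≈ 730, y* ≈ 178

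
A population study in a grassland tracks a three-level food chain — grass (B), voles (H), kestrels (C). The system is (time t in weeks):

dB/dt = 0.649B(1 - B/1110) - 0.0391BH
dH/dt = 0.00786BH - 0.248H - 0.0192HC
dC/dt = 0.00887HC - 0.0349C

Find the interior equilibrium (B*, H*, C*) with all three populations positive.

B* ≈ 847, H* ≈ 3.93, C* ≈ 334

From dC/dt = 0: 0.00887H* = 0.0349, so H* = 3.93.
From dB/dt = 0: 0.649(1 - B*/1110) = 0.0391·3.93, giving B* = 1110·(1 - 0.237) = 847.
From dH/dt = 0: 0.00786·847 - 0.248 = 0.0192C*, so C* = 6.41/0.0192 = 334.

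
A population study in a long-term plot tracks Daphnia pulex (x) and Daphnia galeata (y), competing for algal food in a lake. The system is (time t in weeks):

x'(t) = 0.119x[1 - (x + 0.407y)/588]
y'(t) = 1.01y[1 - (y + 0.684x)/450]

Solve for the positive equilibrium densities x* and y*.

x* ≈ 561, y* ≈ 66.3

Setting both brackets to zero gives the nullclines x + 0.407y = 588 and 0.684x + y = 450.
Substituting y = 450 - 0.684x into the first: x(1 - 0.407·0.684) = 588 - 0.407·450.
So x* = 405/0.722 = 561, and then y* = 450 - 0.684·561 = 66.3.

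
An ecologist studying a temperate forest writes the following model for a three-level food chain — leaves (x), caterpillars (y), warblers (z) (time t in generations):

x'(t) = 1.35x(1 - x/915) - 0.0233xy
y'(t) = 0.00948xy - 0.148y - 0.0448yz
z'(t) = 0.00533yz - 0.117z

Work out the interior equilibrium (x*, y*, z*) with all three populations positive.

From dz/dt = 0: 0.00533y* = 0.117, so y* = 22.
From dx/dt = 0: 1.35(1 - x*/915) = 0.0233·22, giving x* = 915·(1 - 0.379) = 568.
From dy/dt = 0: 0.00948·568 - 0.148 = 0.0448z*, so z* = 5.24/0.0448 = 117.

x* ≈ 568, y* ≈ 22, z* ≈ 117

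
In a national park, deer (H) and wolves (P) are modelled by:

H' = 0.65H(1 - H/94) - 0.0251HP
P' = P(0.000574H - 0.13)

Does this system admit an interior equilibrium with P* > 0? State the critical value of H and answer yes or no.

Threshold H = 226; K < 226, so no, the predator goes extinct.

The predator equation gives dP/dt > 0 only when H > 0.13/0.000574 = 226.
Without the predator, H → K = 94. Since 94 < 226, the predator cannot invade.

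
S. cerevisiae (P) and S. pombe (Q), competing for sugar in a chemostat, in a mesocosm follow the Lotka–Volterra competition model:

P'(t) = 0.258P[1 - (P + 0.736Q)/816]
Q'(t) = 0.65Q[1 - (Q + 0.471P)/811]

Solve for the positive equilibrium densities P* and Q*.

Setting both brackets to zero gives the nullclines P + 0.736Q = 816 and 0.471P + Q = 811.
Substituting Q = 811 - 0.471P into the first: P(1 - 0.736·0.471) = 816 - 0.736·811.
So P* = 219/0.653 = 335, and then Q* = 811 - 0.471·335 = 653.

P* ≈ 335, Q* ≈ 653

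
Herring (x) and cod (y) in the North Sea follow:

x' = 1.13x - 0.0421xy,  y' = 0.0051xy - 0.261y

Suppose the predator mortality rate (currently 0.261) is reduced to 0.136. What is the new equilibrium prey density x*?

At the interior fixed point, setting dy/dt = 0 with y > 0 fixes x* = (predator death rate)/(xy coefficient) — independent of the other coefficients.
With the change, x* = 0.136/0.0051 = 26.7; it falls from 51.2.

x* ≈ 26.7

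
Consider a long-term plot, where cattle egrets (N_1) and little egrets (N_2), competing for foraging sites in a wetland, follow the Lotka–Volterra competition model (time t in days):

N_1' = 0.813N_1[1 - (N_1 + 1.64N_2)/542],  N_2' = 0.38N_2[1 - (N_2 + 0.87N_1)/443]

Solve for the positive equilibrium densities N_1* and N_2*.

N_1* ≈ 432, N_2* ≈ 66.9

Setting both brackets to zero gives the nullclines N_1 + 1.64N_2 = 542 and 0.87N_1 + N_2 = 443.
Substituting N_2 = 443 - 0.87N_1 into the first: N_1(1 - 1.64·0.87) = 542 - 1.64·443.
So N_1* = -185/-0.427 = 432, and then N_2* = 443 - 0.87·432 = 66.9.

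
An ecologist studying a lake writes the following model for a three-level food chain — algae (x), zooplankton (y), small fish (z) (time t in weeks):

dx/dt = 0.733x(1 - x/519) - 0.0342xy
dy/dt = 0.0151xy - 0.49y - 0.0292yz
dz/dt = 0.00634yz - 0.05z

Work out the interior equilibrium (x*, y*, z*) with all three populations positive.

x* ≈ 328, y* ≈ 7.89, z* ≈ 153

From dz/dt = 0: 0.00634y* = 0.05, so y* = 7.89.
From dx/dt = 0: 0.733(1 - x*/519) = 0.0342·7.89, giving x* = 519·(1 - 0.368) = 328.
From dy/dt = 0: 0.0151·328 - 0.49 = 0.0292z*, so z* = 4.46/0.0292 = 153.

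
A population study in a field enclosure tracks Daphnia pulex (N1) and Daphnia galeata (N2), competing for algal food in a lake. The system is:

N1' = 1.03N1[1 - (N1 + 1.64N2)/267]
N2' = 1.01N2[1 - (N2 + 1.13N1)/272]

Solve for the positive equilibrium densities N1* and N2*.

Setting both brackets to zero gives the nullclines N1 + 1.64N2 = 267 and 1.13N1 + N2 = 272.
Substituting N2 = 272 - 1.13N1 into the first: N1(1 - 1.64·1.13) = 267 - 1.64·272.
So N1* = -179/-0.853 = 210, and then N2* = 272 - 1.13·210 = 34.8.

N1* ≈ 210, N2* ≈ 34.8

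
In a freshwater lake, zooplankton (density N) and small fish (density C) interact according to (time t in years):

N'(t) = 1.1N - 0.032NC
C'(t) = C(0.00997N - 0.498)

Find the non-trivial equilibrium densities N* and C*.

N* ≈ 49.9, C* ≈ 34.4

Set dC/dt = 0 with C > 0: 0.00997N - 0.498 = 0, so N* = 0.498/0.00997 = 49.9.
Set dN/dt = 0 with N > 0: 1.1 - 0.032C = 0, so C* = 1.1/0.032 = 34.4.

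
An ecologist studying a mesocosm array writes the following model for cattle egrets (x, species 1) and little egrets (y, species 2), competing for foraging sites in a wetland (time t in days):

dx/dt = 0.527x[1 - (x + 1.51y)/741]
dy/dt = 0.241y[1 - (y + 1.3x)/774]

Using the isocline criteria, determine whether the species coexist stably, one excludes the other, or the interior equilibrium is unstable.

Compare the nullcline intercepts: K1/α12 = 741/1.51 = 491 < K2 = 774; K2/α21 = 774/1.3 = 595 < K1 = 741.
Since both are reversed, neither can invade when rare; the interior point is a saddle.

unstable coexistence (outcome depends on initial conditions)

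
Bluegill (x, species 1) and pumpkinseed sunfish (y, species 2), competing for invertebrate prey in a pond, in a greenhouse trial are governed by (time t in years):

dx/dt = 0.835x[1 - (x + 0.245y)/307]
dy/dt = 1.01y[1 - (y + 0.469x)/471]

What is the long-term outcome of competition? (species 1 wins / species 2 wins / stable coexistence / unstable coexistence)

stable coexistence

Compare the nullcline intercepts: K1/α12 = 307/0.245 = 1250 > K2 = 471; K2/α21 = 471/0.469 = 1000 > K1 = 307.
Since both inequalities hold, each species can invade when rare, so the interior equilibrium is stable.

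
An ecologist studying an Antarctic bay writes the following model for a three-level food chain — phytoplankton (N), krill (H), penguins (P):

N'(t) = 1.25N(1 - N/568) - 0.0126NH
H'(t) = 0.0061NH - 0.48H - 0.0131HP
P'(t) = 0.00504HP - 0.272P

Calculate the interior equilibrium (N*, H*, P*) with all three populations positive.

From dP/dt = 0: 0.00504H* = 0.272, so H* = 54.
From dN/dt = 0: 1.25(1 - N*/568) = 0.0126·54, giving N* = 568·(1 - 0.544) = 259.
From dH/dt = 0: 0.0061·259 - 0.48 = 0.0131P*, so P* = 1.1/0.0131 = 84.

N* ≈ 259, H* ≈ 54, P* ≈ 84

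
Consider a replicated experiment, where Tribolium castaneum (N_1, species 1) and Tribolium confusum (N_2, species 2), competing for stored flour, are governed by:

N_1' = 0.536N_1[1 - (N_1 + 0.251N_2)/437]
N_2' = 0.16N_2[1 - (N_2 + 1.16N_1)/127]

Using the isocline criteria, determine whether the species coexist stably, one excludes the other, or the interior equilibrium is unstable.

Compare the nullcline intercepts: K1/α12 = 437/0.251 = 1740 > K2 = 127; K2/α21 = 127/1.16 = 109 < K1 = 437.
Since the inequalities point opposite ways, species 1 can invade but species 2 cannot.

species 1 excludes species 2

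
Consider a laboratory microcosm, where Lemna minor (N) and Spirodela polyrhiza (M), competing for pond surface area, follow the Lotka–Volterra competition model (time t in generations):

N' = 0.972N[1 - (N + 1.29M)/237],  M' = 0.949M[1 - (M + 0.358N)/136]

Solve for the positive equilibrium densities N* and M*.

N* ≈ 114, M* ≈ 95

Setting both brackets to zero gives the nullclines N + 1.29M = 237 and 0.358N + M = 136.
Substituting M = 136 - 0.358N into the first: N(1 - 1.29·0.358) = 237 - 1.29·136.
So N* = 61.6/0.538 = 114, and then M* = 136 - 0.358·114 = 95.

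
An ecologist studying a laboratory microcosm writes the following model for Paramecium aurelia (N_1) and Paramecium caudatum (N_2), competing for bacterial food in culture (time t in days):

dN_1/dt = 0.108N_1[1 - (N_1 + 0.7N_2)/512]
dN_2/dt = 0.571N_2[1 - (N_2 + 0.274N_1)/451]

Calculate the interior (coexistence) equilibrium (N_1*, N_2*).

Setting both brackets to zero gives the nullclines N_1 + 0.7N_2 = 512 and 0.274N_1 + N_2 = 451.
Substituting N_2 = 451 - 0.274N_1 into the first: N_1(1 - 0.7·0.274) = 512 - 0.7·451.
So N_1* = 196/0.808 = 243, and then N_2* = 451 - 0.274·243 = 384.

N_1* ≈ 243, N_2* ≈ 384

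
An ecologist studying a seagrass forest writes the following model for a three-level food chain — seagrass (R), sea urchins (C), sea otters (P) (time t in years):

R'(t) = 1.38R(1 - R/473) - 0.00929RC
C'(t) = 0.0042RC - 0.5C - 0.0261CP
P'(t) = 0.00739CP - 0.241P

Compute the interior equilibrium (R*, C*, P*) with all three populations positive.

R* ≈ 369, C* ≈ 32.6, P* ≈ 40.2

From dP/dt = 0: 0.00739C* = 0.241, so C* = 32.6.
From dR/dt = 0: 1.38(1 - R*/473) = 0.00929·32.6, giving R* = 473·(1 - 0.22) = 369.
From dC/dt = 0: 0.0042·369 - 0.5 = 0.0261P*, so P* = 1.05/0.0261 = 40.2.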